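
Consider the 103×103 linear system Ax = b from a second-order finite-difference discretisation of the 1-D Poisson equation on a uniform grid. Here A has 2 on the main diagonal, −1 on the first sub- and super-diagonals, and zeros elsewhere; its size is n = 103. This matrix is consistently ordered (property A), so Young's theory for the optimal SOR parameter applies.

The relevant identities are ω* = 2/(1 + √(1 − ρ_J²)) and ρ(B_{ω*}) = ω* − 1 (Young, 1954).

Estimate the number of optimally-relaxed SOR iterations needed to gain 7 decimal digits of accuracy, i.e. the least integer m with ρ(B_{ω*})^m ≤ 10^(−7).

m = 267

B_J for the 103×103 system has eigenvalues cos(kπ/104); ρ_J = cos(π/104) = 0.9995438.
√(1−ρ_J²) = |sin(π/104)| = 0.0302030
ω* = 2/(1+0.0302030) = 1.9413650
ρ(B_{ω*}) = ω*−1 = 0.9413650
For 7 digits: m = 7·ln10 / (−ln 0.9413650) = 16.1181/0.0604243 = 266.749; round up → m = 267.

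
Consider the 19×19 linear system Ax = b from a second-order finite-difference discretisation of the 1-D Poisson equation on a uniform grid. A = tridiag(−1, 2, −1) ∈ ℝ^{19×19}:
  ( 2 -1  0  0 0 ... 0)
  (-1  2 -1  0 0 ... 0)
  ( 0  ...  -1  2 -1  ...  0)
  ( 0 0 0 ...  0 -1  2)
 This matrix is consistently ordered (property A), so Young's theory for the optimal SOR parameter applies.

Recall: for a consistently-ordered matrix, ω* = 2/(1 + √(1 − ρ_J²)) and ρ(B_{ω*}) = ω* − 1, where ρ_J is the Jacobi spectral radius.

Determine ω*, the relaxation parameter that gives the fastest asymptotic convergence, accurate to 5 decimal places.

ω* = 1.72945

ρ_J = max_k |cos(kπ/20)| = cos(π/20) = 0.98769
√(1 − cos²(π/20)) = sin(π/20) ≈ 0.156434.
Young: ω* = 2/(1+√(1−ρ_J²)) = 2/(1+0.156434) = 2/1.156434 = 1.72945.
Hence ρ(B_{ω*}) = 1.72945 − 1 = 0.72945.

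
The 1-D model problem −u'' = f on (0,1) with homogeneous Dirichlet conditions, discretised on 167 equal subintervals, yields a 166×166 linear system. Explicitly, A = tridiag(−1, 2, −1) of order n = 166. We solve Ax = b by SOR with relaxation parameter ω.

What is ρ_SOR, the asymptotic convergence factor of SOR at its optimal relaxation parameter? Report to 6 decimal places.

With n=166, ρ(Jacobi) = cos(π/167) = 0.999823.
√(1−ρ_J²) simplifies to sin(π/167) = 0.0188108.
So ω* = 2/1.0188108 = 1.963073 (Young).
[ρ_SOR] ω* − 1 = 0.963073.

ρ_SOR = 0.963073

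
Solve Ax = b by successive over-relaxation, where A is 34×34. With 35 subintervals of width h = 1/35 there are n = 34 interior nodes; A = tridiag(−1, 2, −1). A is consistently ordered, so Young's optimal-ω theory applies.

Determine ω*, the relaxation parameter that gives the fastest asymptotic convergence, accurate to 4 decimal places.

ω* = 1.8355

With n=34, ρ(Jacobi) = cos(π/35) = 0.9960.
√(1−ρ_J²) = |sin(π/35)| = 0.08964
So ω* = 2/1.08964 = 1.8355 (Young).
ρ_SOR = ω* − 1 = 1.8355 − 1 = 0.8355.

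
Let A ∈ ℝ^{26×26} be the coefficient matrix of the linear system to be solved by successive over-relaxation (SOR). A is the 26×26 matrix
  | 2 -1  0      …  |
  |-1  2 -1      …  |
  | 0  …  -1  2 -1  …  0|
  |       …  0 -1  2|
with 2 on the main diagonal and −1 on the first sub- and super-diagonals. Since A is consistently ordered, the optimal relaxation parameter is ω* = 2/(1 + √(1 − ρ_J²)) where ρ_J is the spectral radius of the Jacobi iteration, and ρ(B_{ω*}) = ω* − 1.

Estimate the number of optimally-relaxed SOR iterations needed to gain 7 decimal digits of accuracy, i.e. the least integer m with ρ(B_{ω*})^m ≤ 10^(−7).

m = 70

[ρ_J] n=26: ρ(B_J) = cos(π/(n+1)) = cos(π/27) = 0.9932384.
√(1−ρ_J²) = |sin(π/27)| = 0.1160929
ω* = 2 / (1 + 0.1160929) = 2 / 1.1160929 ≈ 1.7919655.
Hence ρ(B_{ω*}) = 1.7919655 − 1 = 0.7919655.
m ≥ 7·ln10 / (−ln 0.7919655) = 69.106; smallest integer m = 70.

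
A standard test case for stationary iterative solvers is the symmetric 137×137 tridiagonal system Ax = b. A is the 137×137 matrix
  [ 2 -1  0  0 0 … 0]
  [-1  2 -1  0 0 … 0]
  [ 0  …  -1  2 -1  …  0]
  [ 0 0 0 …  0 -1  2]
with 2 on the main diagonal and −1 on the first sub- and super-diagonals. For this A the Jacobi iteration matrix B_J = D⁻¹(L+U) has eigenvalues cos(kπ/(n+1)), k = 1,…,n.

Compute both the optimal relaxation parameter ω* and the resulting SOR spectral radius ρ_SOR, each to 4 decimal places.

ω* = 1.9555, ρ_SOR = 0.9555

ρ_J = max_k |cos(kπ/138)| = cos(π/138) = 0.9997
√(1 − cos²(π/138)) = sin(π/138) ≈ 0.02276.
ω* = 2/(1 + 0.02276) = 2/1.02276 = 1.9555.
ρ_SOR = ω* − 1 ≈ 0.9555.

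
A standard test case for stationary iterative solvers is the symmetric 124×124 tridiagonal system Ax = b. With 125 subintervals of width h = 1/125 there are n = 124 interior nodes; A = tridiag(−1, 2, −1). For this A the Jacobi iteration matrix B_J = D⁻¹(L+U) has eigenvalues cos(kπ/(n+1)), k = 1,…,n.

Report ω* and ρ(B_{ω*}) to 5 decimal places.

ω* = 1.95097, ρ_SOR = 0.95097

ρ_J = max_k |cos(kπ/125)| = cos(π/125) = 0.99968
1 − cos²(π/125) = sin²(π/125) ⇒ √(1−ρ_J²) = sin(π/125) = 0.025130.
[ω*] 2 ÷ (1 + 0.025130) = 2 ÷ 1.025130 = 1.95097.
At ω = 1.95097 every |λ(B_ω)| = ω−1, so ρ_SOR = 0.95097.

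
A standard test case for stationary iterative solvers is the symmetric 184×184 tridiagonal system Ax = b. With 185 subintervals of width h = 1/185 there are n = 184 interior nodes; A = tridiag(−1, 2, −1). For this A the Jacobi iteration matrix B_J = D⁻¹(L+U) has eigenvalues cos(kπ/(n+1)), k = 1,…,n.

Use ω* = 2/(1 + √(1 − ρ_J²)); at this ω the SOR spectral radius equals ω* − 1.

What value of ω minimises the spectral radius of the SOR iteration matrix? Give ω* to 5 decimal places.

½·tridiag(1,0,1) at n=184: λ_k = cos(kπ/185); max |λ| at k=1 ⇒ ρ_J = cos(π/185) ≈ 0.99986.
√(1 − cos²(π/185)) = sin(π/185) ≈ 0.016981.
ω* = 2 / (1 + 0.016981) = 2 / 1.016981 ≈ 1.96661.
At ω = 1.96661 every |λ(B_ω)| = ω−1, so ρ_SOR = 0.96661.

ω* = 1.96661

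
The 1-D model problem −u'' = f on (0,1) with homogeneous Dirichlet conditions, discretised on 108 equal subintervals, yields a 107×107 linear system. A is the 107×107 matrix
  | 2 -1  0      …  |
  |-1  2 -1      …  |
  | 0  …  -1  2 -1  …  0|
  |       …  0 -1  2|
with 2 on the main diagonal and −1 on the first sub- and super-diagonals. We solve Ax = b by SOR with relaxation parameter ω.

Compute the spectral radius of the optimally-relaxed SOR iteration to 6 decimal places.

ρ_SOR = 0.943475

ρ_J = max_k |cos(kπ/108)| = cos(π/108) = 0.999577
root = sin(π/108) = 0.0290847  (since 1−cos² = sin²).
ω* = 2 / (1 + 0.0290847) = 2 / 1.0290847 ≈ 1.943475.
ρ_SOR = ω* − 1 ≈ 0.943475.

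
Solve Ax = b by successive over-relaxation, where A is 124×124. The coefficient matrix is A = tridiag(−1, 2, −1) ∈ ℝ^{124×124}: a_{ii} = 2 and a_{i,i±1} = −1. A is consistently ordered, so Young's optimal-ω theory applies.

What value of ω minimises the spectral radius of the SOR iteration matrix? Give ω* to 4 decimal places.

ω* = 1.9510

ρ_J = max_k |cos(kπ/125)| = cos(π/125) = 0.9997
√(1 − cos²(π/125)) = sin(π/125) ≈ 0.02513.
Then 2/(1+√(1−ρ_J²)) = 2/(1+0.02513); ω* = 2/1.02513 = 1.9510.
Hence ρ(B_{ω*}) = 1.9510 − 1 = 0.9510.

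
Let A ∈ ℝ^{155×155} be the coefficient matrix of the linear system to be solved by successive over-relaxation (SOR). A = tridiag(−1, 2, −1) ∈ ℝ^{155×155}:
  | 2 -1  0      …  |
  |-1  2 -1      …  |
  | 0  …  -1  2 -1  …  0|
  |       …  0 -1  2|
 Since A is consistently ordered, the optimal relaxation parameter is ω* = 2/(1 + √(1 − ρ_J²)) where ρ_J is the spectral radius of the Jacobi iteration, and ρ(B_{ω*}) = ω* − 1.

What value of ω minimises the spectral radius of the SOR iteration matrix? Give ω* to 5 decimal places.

With n=155, ρ(Jacobi) = cos(π/156) = 0.99980.
1 − cos²(π/156) = sin²(π/156) ⇒ √(1−ρ_J²) = sin(π/156) = 0.020137.
Then 2/(1+√(1−ρ_J²)) = 2/(1+0.020137); ω* = 2/1.020137 = 1.96052.
Hence ρ(B_{ω*}) = 1.96052 − 1 = 0.96052.

ω* = 1.96052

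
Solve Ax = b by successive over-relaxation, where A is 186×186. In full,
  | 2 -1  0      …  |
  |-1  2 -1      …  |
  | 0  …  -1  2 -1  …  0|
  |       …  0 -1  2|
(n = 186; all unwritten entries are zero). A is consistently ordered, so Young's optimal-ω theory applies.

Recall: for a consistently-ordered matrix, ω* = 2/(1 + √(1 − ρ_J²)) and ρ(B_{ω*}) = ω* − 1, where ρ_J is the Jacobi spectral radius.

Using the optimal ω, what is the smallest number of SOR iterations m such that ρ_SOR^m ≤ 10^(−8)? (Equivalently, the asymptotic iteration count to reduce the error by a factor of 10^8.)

m = 549

B_J for the 186×186 system has eigenvalues cos(kπ/187); ρ_J = cos(π/187) = 0.9998589.
√(1−ρ_J²) simplifies to sin(π/187) = 0.0167992.
ω* = 2/(1 + 0.0167992) = 2/1.0167992 = 1.9669567.
Hence ρ(B_{ω*}) = 1.9669567 − 1 = 0.9669567.
(0.9669567)^m ≤ 10^{−8}  ⇒  m·ln(0.9669567) ≤ −8·ln10  ⇒  m ≥ 548.209  ⇒  m = 549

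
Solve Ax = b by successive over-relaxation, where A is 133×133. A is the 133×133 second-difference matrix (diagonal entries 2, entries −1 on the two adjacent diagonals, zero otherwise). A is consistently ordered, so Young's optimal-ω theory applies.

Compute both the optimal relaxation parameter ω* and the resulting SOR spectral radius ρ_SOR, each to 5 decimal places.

spectrum of D⁻¹(L+U) = {cos(kπ/134) : 1≤k≤133}; ρ_J = cos(π/134) = 0.99973.
root = sin(π/134) = 0.023443  (since 1−cos² = sin²).
So ω* = 2/1.023443 = 1.95419 (Young).
ρ_SOR = ω* − 1 = 1.95419 − 1 = 0.95419.

ω* = 1.95419, ρ_SOR = 0.95419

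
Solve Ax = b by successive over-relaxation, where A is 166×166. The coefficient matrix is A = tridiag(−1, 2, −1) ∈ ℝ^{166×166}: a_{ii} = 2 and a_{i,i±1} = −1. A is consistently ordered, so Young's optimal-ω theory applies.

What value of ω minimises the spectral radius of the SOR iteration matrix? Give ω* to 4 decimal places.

ω* = 1.9631

n=166: λ(B_J) = 1 − λ(A)/2 = cos(kπ/167); k=1 gives ρ_J = 0.9998.
√(1−ρ_J²) = |sin(π/167)| = 0.01881
So ω* = 2/1.01881 = 1.9631 (Young).
Hence ρ(B_{ω*}) = 1.9631 − 1 = 0.9631.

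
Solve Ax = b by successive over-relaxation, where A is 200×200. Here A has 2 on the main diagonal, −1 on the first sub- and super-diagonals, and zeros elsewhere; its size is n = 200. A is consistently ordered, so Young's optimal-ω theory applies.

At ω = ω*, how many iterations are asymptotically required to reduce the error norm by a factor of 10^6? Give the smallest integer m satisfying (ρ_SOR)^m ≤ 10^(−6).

B_J for the 200×200 system has eigenvalues cos(kπ/201); ρ_J = cos(π/201) = 0.9998779.
1 − cos²(π/201) = sin²(π/201) ⇒ √(1−ρ_J²) = sin(π/201) = 0.0156292.
ω* = 2/(1+0.0156292) = 1.9692226
ρ_SOR = ω* − 1 ≈ 0.9692226.
m ≥ 6·ln10 / (−ln 0.9692226) = 441.940; smallest integer m = 442.

m = 442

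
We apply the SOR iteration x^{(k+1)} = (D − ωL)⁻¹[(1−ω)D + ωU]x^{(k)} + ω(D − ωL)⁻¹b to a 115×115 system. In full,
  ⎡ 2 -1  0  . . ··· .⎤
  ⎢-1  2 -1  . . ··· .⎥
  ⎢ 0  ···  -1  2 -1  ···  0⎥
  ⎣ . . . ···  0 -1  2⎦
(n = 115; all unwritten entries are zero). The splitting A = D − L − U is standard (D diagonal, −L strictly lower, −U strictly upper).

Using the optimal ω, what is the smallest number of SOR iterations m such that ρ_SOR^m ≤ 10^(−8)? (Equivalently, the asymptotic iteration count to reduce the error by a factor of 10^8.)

spectrum of D⁻¹(L+U) = {cos(kπ/116) : 1≤k≤115}; ρ_J = cos(π/116) = 0.9996333.
√(1−ρ_J²) simplifies to sin(π/116) = 0.0270794.
Young: ω* = 2/(1+√(1−ρ_J²)) = 2/(1+0.0270794) = 2/1.0270794 = 1.9472691.
[ρ_SOR] ω* − 1 = 0.9472691.
ρ_SOR^m ≤ 10^(−8) ⇔ m ≥ 8·ln10/(−ln 0.9472691) = 18.4207/0.0541721 = 340.040; m = ⌈340.040⌉ = 341.

m = 341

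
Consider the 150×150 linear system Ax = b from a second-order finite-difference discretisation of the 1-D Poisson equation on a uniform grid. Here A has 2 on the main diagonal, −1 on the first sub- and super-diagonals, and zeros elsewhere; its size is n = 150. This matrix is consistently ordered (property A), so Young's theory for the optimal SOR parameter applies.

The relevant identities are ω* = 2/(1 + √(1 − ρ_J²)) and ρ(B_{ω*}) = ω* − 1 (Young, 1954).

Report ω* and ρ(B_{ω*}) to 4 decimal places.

B_J for the 150×150 system has eigenvalues cos(kπ/151); ρ_J = cos(π/151) = 0.9998.
root = sin(π/151) = 0.02080  (since 1−cos² = sin²).
Young: ω* = 2/(1+√(1−ρ_J²)) = 2/(1+0.02080) = 2/1.02080 = 1.9592.
[ρ_SOR] ω* − 1 = 0.9592.

ω* = 1.9592, ρ_SOR = 0.9592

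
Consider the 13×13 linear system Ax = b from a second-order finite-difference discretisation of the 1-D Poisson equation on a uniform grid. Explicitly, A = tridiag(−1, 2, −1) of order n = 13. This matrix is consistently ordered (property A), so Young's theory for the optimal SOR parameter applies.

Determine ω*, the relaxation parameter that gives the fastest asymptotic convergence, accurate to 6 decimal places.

ω* = 1.635964

n=13: λ(B_J) = 1 − λ(A)/2 = cos(kπ/14); k=1 gives ρ_J = 0.974928.
√(1−ρ_J²) = |sin(π/14)| = 0.2225209
[ω*] 2 ÷ (1 + 0.2225209) = 2 ÷ 1.2225209 = 1.635964.
ρ_SOR = ω* − 1 ≈ 0.635964.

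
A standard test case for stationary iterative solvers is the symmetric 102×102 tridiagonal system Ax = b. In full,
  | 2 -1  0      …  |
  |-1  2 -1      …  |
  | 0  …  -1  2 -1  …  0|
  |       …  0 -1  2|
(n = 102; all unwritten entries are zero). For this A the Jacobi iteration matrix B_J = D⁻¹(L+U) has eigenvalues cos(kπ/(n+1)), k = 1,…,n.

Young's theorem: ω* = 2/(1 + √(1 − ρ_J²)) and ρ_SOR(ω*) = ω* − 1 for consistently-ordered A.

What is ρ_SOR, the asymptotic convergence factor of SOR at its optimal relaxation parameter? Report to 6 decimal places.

n=102: λ(B_J) = 1 − λ(A)/2 = cos(kπ/103); k=1 gives ρ_J = 0.999535.
1 − cos²(π/103) = sin²(π/103) ⇒ √(1−ρ_J²) = sin(π/103) = 0.0304962.
ω* = 2/(1 + 0.0304962) = 2/1.0304962 = 1.940813.
At ω = 1.940813 every |λ(B_ω)| = ω−1, so ρ_SOR = 0.940813.

ρ_SOR = 0.940813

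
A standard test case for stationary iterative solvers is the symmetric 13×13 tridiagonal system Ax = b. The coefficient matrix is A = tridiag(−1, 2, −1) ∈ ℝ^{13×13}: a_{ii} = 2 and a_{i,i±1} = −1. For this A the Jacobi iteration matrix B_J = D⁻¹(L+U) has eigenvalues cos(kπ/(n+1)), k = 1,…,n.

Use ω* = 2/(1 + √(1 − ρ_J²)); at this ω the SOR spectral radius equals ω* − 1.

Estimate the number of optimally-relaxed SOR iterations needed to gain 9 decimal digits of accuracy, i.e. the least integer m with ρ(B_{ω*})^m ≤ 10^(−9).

m = 46

B_J for the 13×13 system has eigenvalues cos(kπ/14); ρ_J = cos(π/14) = 0.9749279.
√(1 − cos²(π/14)) = sin(π/14) ≈ 0.2225209.
ω* = 2/(1+0.2225209) = 1.6359639
ρ_SOR = ω* − 1 = 1.6359639 − 1 = 0.6359639.
For 9 digits: m = 9·ln10 / (−ln 0.6359639) = 20.7233/0.452613 = 45.786; round up → m = 46.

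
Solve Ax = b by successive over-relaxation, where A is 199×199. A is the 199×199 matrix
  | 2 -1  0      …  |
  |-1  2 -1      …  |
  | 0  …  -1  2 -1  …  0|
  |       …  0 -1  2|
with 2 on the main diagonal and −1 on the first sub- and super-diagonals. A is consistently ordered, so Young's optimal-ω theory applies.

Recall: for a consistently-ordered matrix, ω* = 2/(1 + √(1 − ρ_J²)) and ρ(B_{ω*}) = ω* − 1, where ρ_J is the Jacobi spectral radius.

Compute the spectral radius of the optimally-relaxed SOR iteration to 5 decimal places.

ρ_SOR = 0.96907

n=199: λ(B_J) = 1 − λ(A)/2 = cos(kπ/200); k=1 gives ρ_J = 0.99988.
√(1−ρ_J²) simplifies to sin(π/200) = 0.015707.
ω* = 2/(1+0.015707) = 1.96907
and ρ(B_{ω*}) = 1.96907 − 1 = 0.96907.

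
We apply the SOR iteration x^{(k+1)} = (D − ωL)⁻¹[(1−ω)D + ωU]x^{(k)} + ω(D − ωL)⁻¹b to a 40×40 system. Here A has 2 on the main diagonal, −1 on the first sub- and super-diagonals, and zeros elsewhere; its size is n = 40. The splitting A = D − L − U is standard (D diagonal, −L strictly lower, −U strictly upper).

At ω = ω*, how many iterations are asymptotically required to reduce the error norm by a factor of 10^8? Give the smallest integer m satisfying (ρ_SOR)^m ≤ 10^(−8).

m = 121

spectrum of D⁻¹(L+U) = {cos(kπ/41) : 1≤k≤40}; ρ_J = cos(π/41) = 0.9970658.
√(1−ρ_J²) = |sin(π/41)| = 0.0765493
ω* = 2/(1 + 0.0765493) = 2/1.0765493 = 1.8577877.
ρ(B_{ω*}) = ω*−1 = 0.8577877
(0.8577877)^m ≤ 10^{−8}  ⇒  m·ln(0.8577877) ≤ −8·ln10  ⇒  m ≥ 120.084  ⇒  m = 121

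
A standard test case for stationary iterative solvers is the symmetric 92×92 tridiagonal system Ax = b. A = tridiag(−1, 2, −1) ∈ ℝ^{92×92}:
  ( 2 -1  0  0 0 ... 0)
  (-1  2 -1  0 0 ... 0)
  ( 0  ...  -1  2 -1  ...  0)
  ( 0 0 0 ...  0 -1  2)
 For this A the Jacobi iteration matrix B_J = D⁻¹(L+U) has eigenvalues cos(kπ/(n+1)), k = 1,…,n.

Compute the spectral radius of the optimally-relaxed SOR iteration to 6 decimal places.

B_J for the 92×92 system has eigenvalues cos(kπ/93); ρ_J = cos(π/93) = 0.999429.
√(1 − cos²(π/93)) = sin(π/93) ≈ 0.0337741.
ω* = 2/(1 + 0.0337741) = 2/1.0337741 = 1.934659.
ρ_SOR = ω* − 1 ≈ 0.934659.

ρ_SOR = 0.934659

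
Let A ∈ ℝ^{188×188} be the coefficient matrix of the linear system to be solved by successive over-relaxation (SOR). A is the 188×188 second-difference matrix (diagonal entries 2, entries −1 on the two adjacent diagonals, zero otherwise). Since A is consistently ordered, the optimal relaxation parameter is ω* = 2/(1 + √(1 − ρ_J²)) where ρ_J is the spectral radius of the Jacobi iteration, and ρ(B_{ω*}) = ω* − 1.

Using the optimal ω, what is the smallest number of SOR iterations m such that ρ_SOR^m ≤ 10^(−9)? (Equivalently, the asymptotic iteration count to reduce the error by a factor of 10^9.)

m = 624

ρ_J = max_k |cos(kπ/189)| = cos(π/189) = 0.9998619
root = sin(π/189) = 0.0166214  (since 1−cos² = sin²).
ω* = 2/(1 + 0.0166214) = 2/1.0166214 = 1.9673007.
ρ_SOR = ω* − 1 = 1.9673007 − 1 = 0.9673007.
For 9 digits: m = 9·ln10 / (−ln 0.9673007) = 20.7233/0.0332459 = 623.334; round up → m = 624.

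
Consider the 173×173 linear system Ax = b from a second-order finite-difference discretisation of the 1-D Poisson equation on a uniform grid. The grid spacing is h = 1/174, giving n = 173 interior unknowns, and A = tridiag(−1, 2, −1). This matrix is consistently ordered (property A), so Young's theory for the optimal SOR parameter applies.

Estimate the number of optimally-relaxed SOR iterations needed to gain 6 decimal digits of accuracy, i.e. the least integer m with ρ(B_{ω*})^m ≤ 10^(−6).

½·tridiag(1,0,1) at n=173: λ_k = cos(kπ/174); max |λ| at k=1 ⇒ ρ_J = cos(π/174) ≈ 0.9998370.
1 − cos²(π/174) = sin²(π/174) ⇒ √(1−ρ_J²) = sin(π/174) = 0.0180541.
Young: ω* = 2/(1+√(1−ρ_J²)) = 2/(1+0.0180541) = 2/1.0180541 = 1.9645321.
Hence ρ(B_{ω*}) = 1.9645321 − 1 = 0.9645321.
6·ln10 = 13.8155; −ln(0.9645321) = 0.0361122; m = ⌈13.8155/0.0361122⌉ = ⌈382.572⌉ = 383.

m = 383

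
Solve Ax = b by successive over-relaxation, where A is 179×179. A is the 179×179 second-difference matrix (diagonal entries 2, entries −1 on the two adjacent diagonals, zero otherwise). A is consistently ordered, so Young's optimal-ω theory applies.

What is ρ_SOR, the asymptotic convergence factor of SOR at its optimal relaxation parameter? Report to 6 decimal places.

ρ_J = max_k |cos(kπ/180)| = cos(π/180) = 0.999848
1 − cos²(π/180) = sin²(π/180) ⇒ √(1−ρ_J²) = sin(π/180) = 0.0174524.
[ω*] 2 ÷ (1 + 0.0174524) = 2 ÷ 1.0174524 = 1.965694.
and ρ(B_{ω*}) = 1.965694 − 1 = 0.965694.

ρ_SOR = 0.965694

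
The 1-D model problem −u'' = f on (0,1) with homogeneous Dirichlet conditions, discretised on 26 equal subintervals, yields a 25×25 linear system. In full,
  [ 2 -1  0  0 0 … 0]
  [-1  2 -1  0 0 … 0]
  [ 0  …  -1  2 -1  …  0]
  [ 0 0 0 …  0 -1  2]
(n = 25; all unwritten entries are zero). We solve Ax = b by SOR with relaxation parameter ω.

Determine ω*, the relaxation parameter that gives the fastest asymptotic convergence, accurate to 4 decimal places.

ω* = 1.7849

n=25: λ(B_J) = 1 − λ(A)/2 = cos(kπ/26); k=1 gives ρ_J = 0.9927.
1 − cos²(π/26) = sin²(π/26) ⇒ √(1−ρ_J²) = sin(π/26) = 0.12054.
Then 2/(1+√(1−ρ_J²)) = 2/(1+0.12054); ω* = 2/1.12054 = 1.7849.
ρ_SOR = ω* − 1 ≈ 0.7849.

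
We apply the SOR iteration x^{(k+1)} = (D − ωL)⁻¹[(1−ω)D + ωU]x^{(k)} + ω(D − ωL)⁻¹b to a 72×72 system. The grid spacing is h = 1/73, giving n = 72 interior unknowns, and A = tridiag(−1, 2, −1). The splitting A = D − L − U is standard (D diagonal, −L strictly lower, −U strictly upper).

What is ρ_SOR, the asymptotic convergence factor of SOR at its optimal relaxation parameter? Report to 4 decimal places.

B_J for the 72×72 system has eigenvalues cos(kπ/73); ρ_J = cos(π/73) = 0.9991.
√(1−ρ_J²) simplifies to sin(π/73) = 0.04302.
[ω*] 2 ÷ (1 + 0.04302) = 2 ÷ 1.04302 = 1.9175.
Hence ρ(B_{ω*}) = 1.9175 − 1 = 0.9175.

ρ_SOR = 0.9175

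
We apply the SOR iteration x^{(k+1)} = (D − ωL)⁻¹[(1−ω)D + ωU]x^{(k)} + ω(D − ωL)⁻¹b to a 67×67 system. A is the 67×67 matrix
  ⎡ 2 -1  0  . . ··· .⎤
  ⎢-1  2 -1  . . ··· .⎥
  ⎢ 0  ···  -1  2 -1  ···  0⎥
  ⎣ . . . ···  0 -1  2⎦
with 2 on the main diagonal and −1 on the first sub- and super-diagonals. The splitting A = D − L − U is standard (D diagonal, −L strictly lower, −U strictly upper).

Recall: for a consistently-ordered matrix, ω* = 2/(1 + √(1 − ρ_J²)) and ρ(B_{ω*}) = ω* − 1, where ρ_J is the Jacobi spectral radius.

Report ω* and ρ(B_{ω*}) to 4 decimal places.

With n=67, ρ(Jacobi) = cos(π/68) = 0.9989.
root = sin(π/68) = 0.04618  (since 1−cos² = sin²).
Young: ω* = 2/(1+√(1−ρ_J²)) = 2/(1+0.04618) = 2/1.04618 = 1.9117.
[ρ_SOR] ω* − 1 = 0.9117.

ω* = 1.9117, ρ_SOR = 0.9117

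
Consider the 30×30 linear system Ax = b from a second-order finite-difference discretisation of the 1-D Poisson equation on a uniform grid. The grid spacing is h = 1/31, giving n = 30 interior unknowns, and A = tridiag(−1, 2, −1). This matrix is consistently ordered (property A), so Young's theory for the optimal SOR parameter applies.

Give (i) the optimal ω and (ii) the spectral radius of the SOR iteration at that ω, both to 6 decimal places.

ω* = 1.816253, ρ_SOR = 0.816253

spectrum of D⁻¹(L+U) = {cos(kπ/31) : 1≤k≤30}; ρ_J = cos(π/31) = 0.994869.
root = sin(π/31) = 0.1011683  (since 1−cos² = sin²).
So ω* = 2/1.1011683 = 1.816253 (Young).
and ρ(B_{ω*}) = 1.816253 − 1 = 0.816253.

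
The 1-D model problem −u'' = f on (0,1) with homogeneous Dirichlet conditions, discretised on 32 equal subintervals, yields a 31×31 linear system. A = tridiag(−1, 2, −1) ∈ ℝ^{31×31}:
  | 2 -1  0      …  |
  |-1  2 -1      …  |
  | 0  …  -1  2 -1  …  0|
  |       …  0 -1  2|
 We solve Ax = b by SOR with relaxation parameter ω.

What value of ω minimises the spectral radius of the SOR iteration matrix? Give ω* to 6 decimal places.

B_J for the 31×31 system has eigenvalues cos(kπ/32); ρ_J = cos(π/32) = 0.995185.
1 − cos²(π/32) = sin²(π/32) ⇒ √(1−ρ_J²) = sin(π/32) = 0.0980171.
So ω* = 2/1.0980171 = 1.821465 (Young).
ρ_SOR = ω* − 1 = 1.821465 − 1 = 0.821465.

ω* = 1.821465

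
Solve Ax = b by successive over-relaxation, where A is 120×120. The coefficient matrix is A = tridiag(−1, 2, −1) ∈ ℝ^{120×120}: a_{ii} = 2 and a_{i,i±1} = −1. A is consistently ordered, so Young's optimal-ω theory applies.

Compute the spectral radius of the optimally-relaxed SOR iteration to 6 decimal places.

ρ_SOR = 0.949392

ρ_J = max_k |cos(kπ/121)| = cos(π/121) = 0.999663
√(1 − cos²(π/121)) = sin(π/121) ≈ 0.0259607.
ω* = 2/(1+0.0259607) = 1.949392
At ω = 1.949392 every |λ(B_ω)| = ω−1, so ρ_SOR = 0.949392.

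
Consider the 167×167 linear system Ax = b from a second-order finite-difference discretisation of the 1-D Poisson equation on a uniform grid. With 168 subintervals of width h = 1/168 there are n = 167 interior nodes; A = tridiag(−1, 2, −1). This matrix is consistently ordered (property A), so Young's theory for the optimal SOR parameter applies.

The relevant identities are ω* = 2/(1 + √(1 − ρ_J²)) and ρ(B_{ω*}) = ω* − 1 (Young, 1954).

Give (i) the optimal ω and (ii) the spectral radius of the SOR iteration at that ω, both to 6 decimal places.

With n=167, ρ(Jacobi) = cos(π/168) = 0.999825.
root = sin(π/168) = 0.0186989  (since 1−cos² = sin²).
ω* = 2/(1 + 0.0186989) = 2/1.0186989 = 1.963289.
ρ(B_{ω*}) = ω*−1 = 0.963289

ω* = 1.963289, ρ_SOR = 0.963289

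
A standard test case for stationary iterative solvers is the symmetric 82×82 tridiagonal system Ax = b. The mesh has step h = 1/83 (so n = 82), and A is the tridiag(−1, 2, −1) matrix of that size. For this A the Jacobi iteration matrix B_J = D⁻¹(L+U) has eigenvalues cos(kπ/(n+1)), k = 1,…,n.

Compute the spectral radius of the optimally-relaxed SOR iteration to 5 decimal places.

ρ_SOR = 0.92708

n=82: λ(B_J) = 1 − λ(A)/2 = cos(kπ/83); k=1 gives ρ_J = 0.99928.
1 − cos²(π/83) = sin²(π/83) ⇒ √(1−ρ_J²) = sin(π/83) = 0.037841.
Young: ω* = 2/(1+√(1−ρ_J²)) = 2/(1+0.037841) = 2/1.037841 = 1.92708.
and ρ(B_{ω*}) = 1.92708 − 1 = 0.92708.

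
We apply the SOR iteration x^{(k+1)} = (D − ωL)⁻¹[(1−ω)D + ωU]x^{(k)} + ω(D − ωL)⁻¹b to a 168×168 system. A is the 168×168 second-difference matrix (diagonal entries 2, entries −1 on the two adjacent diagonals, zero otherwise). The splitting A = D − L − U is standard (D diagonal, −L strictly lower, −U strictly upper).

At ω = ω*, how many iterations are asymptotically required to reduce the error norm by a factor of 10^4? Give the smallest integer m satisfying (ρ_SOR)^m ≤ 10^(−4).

½·tridiag(1,0,1) at n=168: λ_k = cos(kπ/169); max |λ| at k=1 ⇒ ρ_J = cos(π/169) ≈ 0.9998272.
√(1 − cos²(π/169)) = sin(π/169) ≈ 0.0185882.
ω* = 2/(1 + 0.0185882) = 2/1.0185882 = 1.9635020.
and ρ(B_{ω*}) = 1.9635020 − 1 = 0.9635020.
For 4 digits: m = 4·ln10 / (−ln 0.9635020) = 9.21034/0.0371807 = 247.718; round up → m = 248.

m = 248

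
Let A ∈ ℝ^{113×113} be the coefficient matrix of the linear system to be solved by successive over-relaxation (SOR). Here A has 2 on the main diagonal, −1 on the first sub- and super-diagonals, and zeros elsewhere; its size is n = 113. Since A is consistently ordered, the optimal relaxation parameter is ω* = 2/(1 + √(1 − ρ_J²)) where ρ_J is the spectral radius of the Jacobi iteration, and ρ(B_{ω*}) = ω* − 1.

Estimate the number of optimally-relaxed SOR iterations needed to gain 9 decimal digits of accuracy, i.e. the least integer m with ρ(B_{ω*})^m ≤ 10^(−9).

spectrum of D⁻¹(L+U) = {cos(kπ/114) : 1≤k≤113}; ρ_J = cos(π/114) = 0.9996203.
√(1 − cos²(π/114)) = sin(π/114) ≈ 0.0275543.
ω* = 2/(1 + 0.0275543) = 2/1.0275543 = 1.9463692.
[ρ_SOR] ω* − 1 = 0.9463692.
For 9 digits: m = 9·ln10 / (−ln 0.9463692) = 20.7233/0.0551225 = 375.950; round up → m = 376.

m = 376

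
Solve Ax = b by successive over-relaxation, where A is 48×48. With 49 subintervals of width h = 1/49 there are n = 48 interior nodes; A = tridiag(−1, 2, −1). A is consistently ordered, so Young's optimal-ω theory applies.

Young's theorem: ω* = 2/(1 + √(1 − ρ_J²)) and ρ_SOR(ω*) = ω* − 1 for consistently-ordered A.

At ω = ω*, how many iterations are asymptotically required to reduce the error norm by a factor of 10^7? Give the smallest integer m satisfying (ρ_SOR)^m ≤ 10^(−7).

[ρ_J] n=48: ρ(B_J) = cos(π/(n+1)) = cos(π/49) = 0.9979454.
√(1−ρ_J²) = |sin(π/49)| = 0.0640702
[ω*] 2 ÷ (1 + 0.0640702) = 2 ÷ 1.0640702 = 1.8795752.
and ρ(B_{ω*}) = 1.8795752 − 1 = 0.8795752.
7·ln10 = 16.1181; −ln(0.8795752) = 0.128316; m = ⌈16.1181/0.128316⌉ = ⌈125.613⌉ = 126.

m = 126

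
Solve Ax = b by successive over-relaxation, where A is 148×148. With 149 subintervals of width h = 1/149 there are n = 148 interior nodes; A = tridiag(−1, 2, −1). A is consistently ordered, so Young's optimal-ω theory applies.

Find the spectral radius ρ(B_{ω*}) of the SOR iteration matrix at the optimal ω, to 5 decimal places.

ρ_SOR = 0.95870

B_J for the 148×148 system has eigenvalues cos(kπ/149); ρ_J = cos(π/149) = 0.99978.
1 − cos²(π/149) = sin²(π/149) ⇒ √(1−ρ_J²) = sin(π/149) = 0.021083.
Young: ω* = 2/(1+√(1−ρ_J²)) = 2/(1+0.021083) = 2/1.021083 = 1.95870.
[ρ_SOR] ω* − 1 = 0.95870.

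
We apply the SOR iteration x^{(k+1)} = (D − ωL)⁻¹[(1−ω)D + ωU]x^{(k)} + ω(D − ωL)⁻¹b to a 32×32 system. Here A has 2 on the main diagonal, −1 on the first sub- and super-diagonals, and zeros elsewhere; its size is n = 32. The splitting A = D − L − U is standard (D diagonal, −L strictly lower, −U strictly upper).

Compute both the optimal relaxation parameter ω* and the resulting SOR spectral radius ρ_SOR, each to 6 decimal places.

ρ_J = max_k |cos(kπ/33)| = cos(π/33) = 0.995472
√(1−ρ_J²) = |sin(π/33)| = 0.0950560
ω* = 2 / (1 + 0.0950560) = 2 / 1.0950560 ≈ 1.826391.
ρ_SOR = ω* − 1 = 1.826391 − 1 = 0.826391.

ω* = 1.826391, ρ_SOR = 0.826391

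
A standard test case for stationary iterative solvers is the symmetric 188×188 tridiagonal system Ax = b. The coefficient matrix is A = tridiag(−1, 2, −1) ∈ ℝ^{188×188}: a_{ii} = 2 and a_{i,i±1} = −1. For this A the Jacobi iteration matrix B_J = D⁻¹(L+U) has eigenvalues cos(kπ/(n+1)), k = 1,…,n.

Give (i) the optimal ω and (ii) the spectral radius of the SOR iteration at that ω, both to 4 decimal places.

½·tridiag(1,0,1) at n=188: λ_k = cos(kπ/189); max |λ| at k=1 ⇒ ρ_J = cos(π/189) ≈ 0.9999.
√(1 − cos²(π/189)) = sin(π/189) ≈ 0.01662.
Young: ω* = 2/(1+√(1−ρ_J²)) = 2/(1+0.01662) = 2/1.01662 = 1.9673.
ρ(B_{ω*}) = ω*−1 = 0.9673

ω* = 1.9673, ρ_SOR = 0.9673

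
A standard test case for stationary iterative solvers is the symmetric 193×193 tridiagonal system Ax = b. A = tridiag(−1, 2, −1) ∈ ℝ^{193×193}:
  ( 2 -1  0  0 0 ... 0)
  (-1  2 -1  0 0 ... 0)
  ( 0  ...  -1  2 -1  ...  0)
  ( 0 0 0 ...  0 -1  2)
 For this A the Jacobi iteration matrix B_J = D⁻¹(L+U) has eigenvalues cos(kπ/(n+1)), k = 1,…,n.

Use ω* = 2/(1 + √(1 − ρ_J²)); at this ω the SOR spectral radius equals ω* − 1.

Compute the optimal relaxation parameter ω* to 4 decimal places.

ρ_J = max_k |cos(kπ/194)| = cos(π/194) = 0.9999
√(1−ρ_J²) simplifies to sin(π/194) = 0.01619.
ω* = 2 / (1 + 0.01619) = 2 / 1.01619 ≈ 1.9681.
ρ_SOR = ω* − 1 ≈ 0.9681.

ω* = 1.9681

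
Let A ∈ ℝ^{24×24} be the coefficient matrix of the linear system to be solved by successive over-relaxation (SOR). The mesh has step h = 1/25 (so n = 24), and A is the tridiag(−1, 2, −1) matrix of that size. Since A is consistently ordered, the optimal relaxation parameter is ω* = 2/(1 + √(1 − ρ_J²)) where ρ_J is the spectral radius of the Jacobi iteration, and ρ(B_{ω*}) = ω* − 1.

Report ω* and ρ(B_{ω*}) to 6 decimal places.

½·tridiag(1,0,1) at n=24: λ_k = cos(kπ/25); max |λ| at k=1 ⇒ ρ_J = cos(π/25) ≈ 0.992115.
1 − cos²(π/25) = sin²(π/25) ⇒ √(1−ρ_J²) = sin(π/25) = 0.1253332.
Then 2/(1+√(1−ρ_J²)) = 2/(1+0.1253332); ω* = 2/1.1253332 = 1.777251.
ρ_SOR = ω* − 1 ≈ 0.777251.

ω* = 1.777251, ρ_SOR = 0.777251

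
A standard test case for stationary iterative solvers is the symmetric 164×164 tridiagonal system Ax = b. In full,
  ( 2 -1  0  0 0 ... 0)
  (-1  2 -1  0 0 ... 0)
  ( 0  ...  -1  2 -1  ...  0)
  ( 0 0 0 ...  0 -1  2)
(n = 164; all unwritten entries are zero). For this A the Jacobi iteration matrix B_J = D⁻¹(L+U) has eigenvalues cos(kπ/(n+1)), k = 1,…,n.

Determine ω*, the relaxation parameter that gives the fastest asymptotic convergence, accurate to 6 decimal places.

ω* = 1.962634

B_J for the 164×164 system has eigenvalues cos(kπ/165); ρ_J = cos(π/165) = 0.999819.
√(1−ρ_J²) simplifies to sin(π/165) = 0.0190388.
So ω* = 2/1.0190388 = 1.962634 (Young).
ρ_SOR = ω* − 1 ≈ 0.962634.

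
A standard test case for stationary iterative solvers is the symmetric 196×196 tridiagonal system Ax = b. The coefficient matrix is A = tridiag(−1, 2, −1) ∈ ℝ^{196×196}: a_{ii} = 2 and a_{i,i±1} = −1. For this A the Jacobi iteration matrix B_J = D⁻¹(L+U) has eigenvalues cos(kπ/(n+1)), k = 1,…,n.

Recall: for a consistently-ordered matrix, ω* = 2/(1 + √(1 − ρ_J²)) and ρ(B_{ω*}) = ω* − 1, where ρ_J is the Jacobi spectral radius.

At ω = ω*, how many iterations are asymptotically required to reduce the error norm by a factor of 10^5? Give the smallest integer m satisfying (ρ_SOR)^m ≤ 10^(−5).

m = 361

n=196: λ(B_J) = 1 − λ(A)/2 = cos(kπ/197); k=1 gives ρ_J = 0.9998728.
√(1−ρ_J²) simplifies to sin(π/197) = 0.0159465.
Then 2/(1+√(1−ρ_J²)) = 2/(1+0.0159465); ω* = 2/1.0159465 = 1.9686076.
Hence ρ(B_{ω*}) = 1.9686076 − 1 = 0.9686076.
Need (0.9686076)^m ≤ 10^(−5): m ≥ 5·ln10/|ln 0.9686076| = 11.5129/0.0318957 = 360.955 ⇒ m = 361.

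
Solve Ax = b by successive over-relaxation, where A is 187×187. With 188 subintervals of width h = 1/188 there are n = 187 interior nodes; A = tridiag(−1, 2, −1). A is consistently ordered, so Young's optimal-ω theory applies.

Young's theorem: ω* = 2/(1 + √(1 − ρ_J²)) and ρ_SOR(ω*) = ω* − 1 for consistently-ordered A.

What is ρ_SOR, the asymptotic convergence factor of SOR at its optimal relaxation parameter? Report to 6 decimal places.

With n=187, ρ(Jacobi) = cos(π/188) = 0.999860.
√(1 − cos²(π/188)) = sin(π/188) ≈ 0.0167098.
So ω* = 2/1.0167098 = 1.967130 (Young).
ρ_SOR = ω* − 1 ≈ 0.967130.

ρ_SOR = 0.967130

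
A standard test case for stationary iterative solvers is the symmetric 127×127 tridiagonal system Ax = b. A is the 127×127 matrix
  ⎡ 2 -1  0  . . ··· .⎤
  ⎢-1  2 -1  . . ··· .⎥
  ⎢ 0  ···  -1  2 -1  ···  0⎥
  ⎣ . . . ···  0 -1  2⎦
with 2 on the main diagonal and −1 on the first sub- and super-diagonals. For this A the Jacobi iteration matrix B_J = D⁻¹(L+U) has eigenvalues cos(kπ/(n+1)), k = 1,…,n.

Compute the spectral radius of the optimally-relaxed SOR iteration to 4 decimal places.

With n=127, ρ(Jacobi) = cos(π/128) = 0.9997.
1 − cos²(π/128) = sin²(π/128) ⇒ √(1−ρ_J²) = sin(π/128) = 0.02454.
Then 2/(1+√(1−ρ_J²)) = 2/(1+0.02454); ω* = 2/1.02454 = 1.9521.
[ρ_SOR] ω* − 1 = 0.9521.

ρ_SOR = 0.9521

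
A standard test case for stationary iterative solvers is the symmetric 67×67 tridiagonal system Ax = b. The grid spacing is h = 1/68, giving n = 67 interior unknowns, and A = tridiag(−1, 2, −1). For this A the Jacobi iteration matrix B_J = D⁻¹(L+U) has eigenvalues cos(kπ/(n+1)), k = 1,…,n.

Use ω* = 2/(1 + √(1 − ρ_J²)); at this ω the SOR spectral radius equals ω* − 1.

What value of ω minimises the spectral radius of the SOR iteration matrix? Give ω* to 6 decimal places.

ω* = 1.911711

ρ_J = max_k |cos(kπ/68)| = cos(π/68) = 0.998933
√(1 − cos²(π/68)) = sin(π/68) ≈ 0.0461835.
ω* = 2/(1+0.0461835) = 1.911711
and ρ(B_{ω*}) = 1.911711 − 1 = 0.911711.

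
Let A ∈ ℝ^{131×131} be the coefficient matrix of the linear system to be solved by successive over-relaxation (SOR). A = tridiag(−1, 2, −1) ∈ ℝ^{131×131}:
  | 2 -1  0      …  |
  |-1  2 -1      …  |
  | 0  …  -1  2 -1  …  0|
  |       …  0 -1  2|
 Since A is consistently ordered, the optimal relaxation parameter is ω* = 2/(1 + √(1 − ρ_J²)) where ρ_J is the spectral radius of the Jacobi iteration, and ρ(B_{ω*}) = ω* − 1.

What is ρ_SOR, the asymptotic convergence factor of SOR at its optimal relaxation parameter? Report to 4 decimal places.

ρ_SOR = 0.9535

B_J for the 131×131 system has eigenvalues cos(kπ/132); ρ_J = cos(π/132) = 0.9997.
root = sin(π/132) = 0.02380  (since 1−cos² = sin²).
So ω* = 2/1.02380 = 1.9535 (Young).
[ρ_SOR] ω* − 1 = 0.9535.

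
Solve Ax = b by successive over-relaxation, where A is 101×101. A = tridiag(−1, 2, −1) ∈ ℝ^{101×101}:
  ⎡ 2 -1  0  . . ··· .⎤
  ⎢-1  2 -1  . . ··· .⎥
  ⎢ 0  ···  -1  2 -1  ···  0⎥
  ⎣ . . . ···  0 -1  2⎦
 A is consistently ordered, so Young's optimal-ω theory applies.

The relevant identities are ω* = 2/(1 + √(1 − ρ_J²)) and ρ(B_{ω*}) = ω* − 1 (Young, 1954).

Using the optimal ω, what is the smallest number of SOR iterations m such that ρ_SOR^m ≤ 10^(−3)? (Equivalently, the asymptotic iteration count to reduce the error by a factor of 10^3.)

m = 113

With n=101, ρ(Jacobi) = cos(π/102) = 0.9995257.
1 − cos²(π/102) = sin²(π/102) ⇒ √(1−ρ_J²) = sin(π/102) = 0.0307951.
Then 2/(1+√(1−ρ_J²)) = 2/(1+0.0307951); ω* = 2/1.0307951 = 1.9402498.
At ω = 1.9402498 every |λ(B_ω)| = ω−1, so ρ_SOR = 0.9402498.
(0.9402498)^m ≤ 10^{−3}  ⇒  m·ln(0.9402498) ≤ −3·ln10  ⇒  m ≥ 112.121  ⇒  m = 113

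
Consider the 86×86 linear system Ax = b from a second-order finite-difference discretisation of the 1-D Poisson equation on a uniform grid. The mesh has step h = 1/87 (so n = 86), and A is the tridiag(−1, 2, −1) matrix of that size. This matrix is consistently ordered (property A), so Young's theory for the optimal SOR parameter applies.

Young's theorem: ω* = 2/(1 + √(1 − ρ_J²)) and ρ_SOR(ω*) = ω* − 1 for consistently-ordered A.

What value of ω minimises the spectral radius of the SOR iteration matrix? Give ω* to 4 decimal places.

ω* = 1.9303

n=86: λ(B_J) = 1 − λ(A)/2 = cos(kπ/87); k=1 gives ρ_J = 0.9993.
√(1 − cos²(π/87)) = sin(π/87) ≈ 0.03610.
ω* = 2/(1 + 0.03610) = 2/1.03610 = 1.9303.
ρ_SOR = ω* − 1 ≈ 0.9303.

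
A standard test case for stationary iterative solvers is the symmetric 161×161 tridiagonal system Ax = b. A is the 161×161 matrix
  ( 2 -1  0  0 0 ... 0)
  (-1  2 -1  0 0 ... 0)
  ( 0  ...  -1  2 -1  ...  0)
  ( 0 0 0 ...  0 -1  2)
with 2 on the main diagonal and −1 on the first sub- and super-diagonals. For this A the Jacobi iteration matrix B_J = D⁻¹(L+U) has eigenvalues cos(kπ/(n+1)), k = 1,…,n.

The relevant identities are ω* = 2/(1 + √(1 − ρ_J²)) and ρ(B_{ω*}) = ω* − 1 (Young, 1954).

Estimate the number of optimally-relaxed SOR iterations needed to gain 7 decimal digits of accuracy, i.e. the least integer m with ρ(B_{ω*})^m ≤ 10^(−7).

m = 416

ρ_J = max_k |cos(kπ/162)| = cos(π/162) = 0.9998120
√(1−ρ_J²) = |sin(π/162)| = 0.0193913
ω* = 2/(1+0.0193913) = 1.9619551
ρ_SOR = ω* − 1 ≈ 0.9619551.
For 7 digits: m = 7·ln10 / (−ln 0.9619551) = 16.1181/0.0387875 = 415.549; round up → m = 416.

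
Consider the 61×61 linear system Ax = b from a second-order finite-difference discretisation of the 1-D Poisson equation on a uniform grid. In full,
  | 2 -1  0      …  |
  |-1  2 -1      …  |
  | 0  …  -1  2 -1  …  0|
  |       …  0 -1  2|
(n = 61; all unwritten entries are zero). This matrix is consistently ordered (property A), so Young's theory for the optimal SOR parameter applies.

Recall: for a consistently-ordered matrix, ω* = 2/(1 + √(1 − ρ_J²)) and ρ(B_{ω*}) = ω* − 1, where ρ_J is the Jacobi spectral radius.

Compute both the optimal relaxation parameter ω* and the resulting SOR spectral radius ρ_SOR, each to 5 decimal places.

n=61: λ(B_J) = 1 − λ(A)/2 = cos(kπ/62); k=1 gives ρ_J = 0.99872.
√(1−ρ_J²) = |sin(π/62)| = 0.050649
Then 2/(1+√(1−ρ_J²)) = 2/(1+0.050649); ω* = 2/1.050649 = 1.90359.
and ρ(B_{ω*}) = 1.90359 − 1 = 0.90359.

ω* = 1.90359, ρ_SOR = 0.90359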